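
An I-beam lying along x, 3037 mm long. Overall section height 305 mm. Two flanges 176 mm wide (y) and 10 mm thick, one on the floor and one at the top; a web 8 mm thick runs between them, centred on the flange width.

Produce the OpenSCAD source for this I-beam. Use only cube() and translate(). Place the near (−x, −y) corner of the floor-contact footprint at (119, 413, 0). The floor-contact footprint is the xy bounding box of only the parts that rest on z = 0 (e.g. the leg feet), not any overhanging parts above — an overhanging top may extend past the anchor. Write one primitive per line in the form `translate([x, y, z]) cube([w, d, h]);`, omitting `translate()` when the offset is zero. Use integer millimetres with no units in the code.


translate([119, 413, 0]) cube([3037, 176, 10]);
translate([119, 497, 10]) cube([3037, 8, 285]);
translate([119, 413, 295]) cube([3037, 176, 10]);


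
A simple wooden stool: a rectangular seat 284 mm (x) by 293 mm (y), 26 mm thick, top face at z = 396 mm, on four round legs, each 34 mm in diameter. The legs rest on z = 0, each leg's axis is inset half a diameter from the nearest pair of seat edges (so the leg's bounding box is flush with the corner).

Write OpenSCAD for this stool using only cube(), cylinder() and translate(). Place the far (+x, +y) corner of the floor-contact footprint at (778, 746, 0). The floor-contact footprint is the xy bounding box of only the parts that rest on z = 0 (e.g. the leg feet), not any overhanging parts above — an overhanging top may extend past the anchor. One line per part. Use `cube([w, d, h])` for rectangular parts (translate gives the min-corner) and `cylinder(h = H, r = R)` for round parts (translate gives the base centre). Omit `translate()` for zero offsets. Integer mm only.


translate([494, 453, 370]) cube([284, 293, 26]);
translate([511, 470, 0]) cylinder(h = 370, r = 17);
translate([761, 470, 0]) cylinder(h = 370, r = 17);
translate([511, 729, 0]) cylinder(h = 370, r = 17);
translate([761, 729, 0]) cylinder(h = 370, r = 17);


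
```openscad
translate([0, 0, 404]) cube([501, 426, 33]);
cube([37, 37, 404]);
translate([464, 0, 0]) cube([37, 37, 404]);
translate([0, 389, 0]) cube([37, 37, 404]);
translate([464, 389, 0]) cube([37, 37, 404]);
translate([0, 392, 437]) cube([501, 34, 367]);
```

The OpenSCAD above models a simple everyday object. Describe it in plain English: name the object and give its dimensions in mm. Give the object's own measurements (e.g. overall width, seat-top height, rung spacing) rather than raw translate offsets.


A chair. The seat is a 501×426×33 mm slab with its top at z = 437 mm, on four 37×37 mm corner legs (flush with the seat edges, standing on z = 0). A flat backrest 34 mm thick, 367 mm tall, spans the full seat width and rises from the seat top along its +y edge, rear face flush with the rear of the seat.


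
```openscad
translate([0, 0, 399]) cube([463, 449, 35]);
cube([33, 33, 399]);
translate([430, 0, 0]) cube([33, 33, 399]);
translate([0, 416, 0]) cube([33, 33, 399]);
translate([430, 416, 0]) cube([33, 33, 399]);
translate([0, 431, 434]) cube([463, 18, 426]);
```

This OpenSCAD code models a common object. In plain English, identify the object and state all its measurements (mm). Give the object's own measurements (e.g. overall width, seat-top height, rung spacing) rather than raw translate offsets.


A chair. The seat is a 463×449×35 mm slab with its top at z = 434 mm, on four 33×33 mm corner legs (flush with the seat edges, standing on z = 0). A flat backrest 18 mm thick, 426 mm tall, spans the full seat width and rises from the seat top along its +y edge, rear face flush with the rear of the seat.


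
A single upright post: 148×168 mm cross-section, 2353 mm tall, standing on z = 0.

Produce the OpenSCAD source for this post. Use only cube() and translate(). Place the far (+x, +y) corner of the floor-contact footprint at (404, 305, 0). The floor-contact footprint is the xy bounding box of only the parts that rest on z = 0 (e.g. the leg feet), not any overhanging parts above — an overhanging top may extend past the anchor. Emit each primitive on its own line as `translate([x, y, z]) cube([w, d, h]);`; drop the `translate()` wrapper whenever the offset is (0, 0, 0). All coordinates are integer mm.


translate([256, 137, 0]) cube([148, 168, 2353]);


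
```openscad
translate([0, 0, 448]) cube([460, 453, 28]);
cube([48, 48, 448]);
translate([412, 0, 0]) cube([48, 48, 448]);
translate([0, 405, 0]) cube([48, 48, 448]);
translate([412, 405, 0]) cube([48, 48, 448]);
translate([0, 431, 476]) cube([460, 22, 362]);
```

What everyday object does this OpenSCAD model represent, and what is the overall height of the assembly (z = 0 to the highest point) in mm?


A chair. The overall height is 838 mm.

A slab on four corner posts with a tall panel at the back — a chair. The seat slab sits at z = 448 with thickness 28, and the 362 mm backrest starts at the seat top, so the overall height is 448 + 28 + 362 = 838 mm.


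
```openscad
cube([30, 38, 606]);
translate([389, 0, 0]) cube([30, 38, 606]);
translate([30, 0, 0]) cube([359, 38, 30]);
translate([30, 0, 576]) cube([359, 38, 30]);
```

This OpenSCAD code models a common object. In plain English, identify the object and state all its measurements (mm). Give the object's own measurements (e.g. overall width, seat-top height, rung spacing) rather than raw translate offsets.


A rectangular picture frame lying in the x–z plane (depth along y). The opening is 359 mm wide (x) by 546 mm tall (z), surrounded by a border 30 mm wide on all four sides. The frame is 38 mm deep and is made of two full-height vertical stiles with two horizontal rails fitted between them.


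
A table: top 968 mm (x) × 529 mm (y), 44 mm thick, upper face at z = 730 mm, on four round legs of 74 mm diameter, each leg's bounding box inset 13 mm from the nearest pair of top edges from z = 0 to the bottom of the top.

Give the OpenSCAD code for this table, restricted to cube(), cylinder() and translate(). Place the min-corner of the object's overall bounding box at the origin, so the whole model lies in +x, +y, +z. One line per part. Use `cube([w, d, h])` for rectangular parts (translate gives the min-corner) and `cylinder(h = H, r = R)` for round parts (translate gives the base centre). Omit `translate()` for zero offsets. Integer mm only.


translate([0, 0, 686]) cube([968, 529, 44]);
translate([50, 50, 0]) cylinder(h = 686, r = 37);
translate([918, 50, 0]) cylinder(h = 686, r = 37);
translate([50, 479, 0]) cylinder(h = 686, r = 37);
translate([918, 479, 0]) cylinder(h = 686, r = 37);


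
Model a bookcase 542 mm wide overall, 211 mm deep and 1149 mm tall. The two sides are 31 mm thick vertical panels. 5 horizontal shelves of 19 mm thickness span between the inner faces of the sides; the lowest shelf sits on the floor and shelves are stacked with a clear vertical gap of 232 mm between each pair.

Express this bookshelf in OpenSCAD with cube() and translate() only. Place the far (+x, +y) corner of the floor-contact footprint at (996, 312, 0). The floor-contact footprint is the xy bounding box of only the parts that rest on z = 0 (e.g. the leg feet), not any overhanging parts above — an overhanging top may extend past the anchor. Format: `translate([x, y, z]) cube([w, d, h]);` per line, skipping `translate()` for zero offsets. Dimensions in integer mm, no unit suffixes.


translate([454, 101, 0]) cube([31, 211, 1149]);
translate([965, 101, 0]) cube([31, 211, 1149]);
translate([485, 101, 0]) cube([480, 211, 19]);
translate([485, 101, 251]) cube([480, 211, 19]);
translate([485, 101, 502]) cube([480, 211, 19]);
translate([485, 101, 753]) cube([480, 211, 19]);
translate([485, 101, 1004]) cube([480, 211, 19]);


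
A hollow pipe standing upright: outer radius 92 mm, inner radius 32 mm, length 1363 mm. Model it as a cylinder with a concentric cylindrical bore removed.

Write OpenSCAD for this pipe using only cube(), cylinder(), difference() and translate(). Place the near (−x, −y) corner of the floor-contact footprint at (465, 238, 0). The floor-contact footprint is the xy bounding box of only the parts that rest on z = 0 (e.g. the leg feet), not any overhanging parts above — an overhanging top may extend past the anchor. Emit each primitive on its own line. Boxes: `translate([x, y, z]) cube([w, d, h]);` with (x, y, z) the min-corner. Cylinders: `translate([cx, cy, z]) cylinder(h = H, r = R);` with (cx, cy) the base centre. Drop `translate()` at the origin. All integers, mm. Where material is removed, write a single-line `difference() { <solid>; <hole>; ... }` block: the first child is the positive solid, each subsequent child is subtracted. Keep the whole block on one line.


difference() { translate([557, 330, 0]) cylinder(h = 1363, r = 92); translate([557, 330, 0]) cylinder(h = 1363, r = 32); }


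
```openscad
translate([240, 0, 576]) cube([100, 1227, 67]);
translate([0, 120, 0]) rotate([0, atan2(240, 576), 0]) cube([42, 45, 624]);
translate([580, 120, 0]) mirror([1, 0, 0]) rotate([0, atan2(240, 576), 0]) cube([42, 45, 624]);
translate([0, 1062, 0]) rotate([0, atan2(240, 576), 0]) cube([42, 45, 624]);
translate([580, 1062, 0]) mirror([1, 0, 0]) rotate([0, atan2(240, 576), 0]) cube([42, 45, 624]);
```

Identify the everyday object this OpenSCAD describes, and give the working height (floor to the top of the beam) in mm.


A sawhorse. The overall height is 643 mm.

A beam across two mirrored pairs of raked legs — a sawhorse. The beam's underside is at z = 576 (matching the legs' vertical rise in atan2(240, 576)) and the beam is 67 mm tall, so its top is at 576 + 67 = 643 mm. The raked legs top out at the beam's underside, so that is the highest point.


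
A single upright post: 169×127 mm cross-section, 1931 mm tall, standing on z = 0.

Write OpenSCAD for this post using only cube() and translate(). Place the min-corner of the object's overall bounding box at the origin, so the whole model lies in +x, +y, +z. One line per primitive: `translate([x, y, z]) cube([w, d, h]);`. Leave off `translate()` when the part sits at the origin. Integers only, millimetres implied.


cube([169, 127, 1931]);


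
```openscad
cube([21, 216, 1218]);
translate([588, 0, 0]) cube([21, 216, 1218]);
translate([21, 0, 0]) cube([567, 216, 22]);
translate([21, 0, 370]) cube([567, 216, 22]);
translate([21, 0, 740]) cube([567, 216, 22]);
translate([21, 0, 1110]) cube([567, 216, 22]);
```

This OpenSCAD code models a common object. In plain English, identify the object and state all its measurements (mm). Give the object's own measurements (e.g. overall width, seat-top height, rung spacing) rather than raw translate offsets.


An open bookshelf. Two side panels, each 21 mm thick, 216 mm deep and 1218 mm tall, stand 609 mm apart (outside-to-outside). Between them sit 4 shelves, each 22 mm thick and 216 mm deep, spanning the full gap between the sides. The bottom shelf rests on the floor (its underside at z = 0) and the clear gap between one shelf's top and the next shelf's underside is 348 mm.


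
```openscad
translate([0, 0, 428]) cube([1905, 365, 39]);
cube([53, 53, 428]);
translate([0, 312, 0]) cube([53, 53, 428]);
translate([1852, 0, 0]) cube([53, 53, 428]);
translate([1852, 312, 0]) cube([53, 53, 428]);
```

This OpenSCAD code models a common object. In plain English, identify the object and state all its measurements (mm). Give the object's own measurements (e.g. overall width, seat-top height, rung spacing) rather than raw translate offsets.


A bench: a 1905×365 mm seat slab, 39 mm thick, top at z = 467 mm, on four 53×53 mm square legs flush with the seat corners and standing on z = 0.


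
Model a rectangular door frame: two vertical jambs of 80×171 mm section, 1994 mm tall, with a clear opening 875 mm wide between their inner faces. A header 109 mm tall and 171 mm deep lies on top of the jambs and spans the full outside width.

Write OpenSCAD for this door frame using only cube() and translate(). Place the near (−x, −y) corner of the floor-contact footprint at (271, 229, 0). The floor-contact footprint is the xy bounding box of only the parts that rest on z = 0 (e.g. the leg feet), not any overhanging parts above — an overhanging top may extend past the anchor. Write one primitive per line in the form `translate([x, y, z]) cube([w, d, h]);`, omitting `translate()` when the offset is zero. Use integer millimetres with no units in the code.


translate([271, 229, 0]) cube([80, 171, 1994]);
translate([1226, 229, 0]) cube([80, 171, 1994]);
translate([271, 229, 1994]) cube([1035, 171, 109]);


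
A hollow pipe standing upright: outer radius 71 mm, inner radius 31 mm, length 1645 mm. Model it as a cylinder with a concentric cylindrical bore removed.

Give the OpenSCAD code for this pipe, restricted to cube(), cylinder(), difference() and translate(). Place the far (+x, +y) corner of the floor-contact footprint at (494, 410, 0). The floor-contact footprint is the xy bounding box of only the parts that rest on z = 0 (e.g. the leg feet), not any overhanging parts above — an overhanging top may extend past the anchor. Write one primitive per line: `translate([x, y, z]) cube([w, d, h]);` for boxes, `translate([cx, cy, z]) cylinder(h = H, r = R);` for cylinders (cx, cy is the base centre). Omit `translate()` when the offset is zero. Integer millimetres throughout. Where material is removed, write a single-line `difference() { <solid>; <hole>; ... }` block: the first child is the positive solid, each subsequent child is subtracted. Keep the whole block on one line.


difference() { translate([423, 339, 0]) cylinder(h = 1645, r = 71); translate([423, 339, 0]) cylinder(h = 1645, r = 31); }


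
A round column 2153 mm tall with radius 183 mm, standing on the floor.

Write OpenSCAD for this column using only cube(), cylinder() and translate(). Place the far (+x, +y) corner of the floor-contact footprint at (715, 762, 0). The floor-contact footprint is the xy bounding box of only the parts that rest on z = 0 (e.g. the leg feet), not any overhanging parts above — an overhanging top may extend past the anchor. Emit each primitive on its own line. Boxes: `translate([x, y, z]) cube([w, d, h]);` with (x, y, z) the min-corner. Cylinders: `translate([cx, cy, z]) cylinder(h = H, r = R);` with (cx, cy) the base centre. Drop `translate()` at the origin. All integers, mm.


translate([532, 579, 0]) cylinder(h = 2153, r = 183);


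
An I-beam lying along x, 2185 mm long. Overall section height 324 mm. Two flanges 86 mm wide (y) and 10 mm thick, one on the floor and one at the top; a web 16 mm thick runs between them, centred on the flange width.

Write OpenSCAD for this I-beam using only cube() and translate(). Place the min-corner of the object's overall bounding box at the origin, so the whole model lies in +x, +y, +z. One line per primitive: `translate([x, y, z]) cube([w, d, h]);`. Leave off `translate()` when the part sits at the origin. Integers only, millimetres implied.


cube([2185, 86, 10]);
translate([0, 35, 10]) cube([2185, 16, 304]);
translate([0, 0, 314]) cube([2185, 86, 10]);


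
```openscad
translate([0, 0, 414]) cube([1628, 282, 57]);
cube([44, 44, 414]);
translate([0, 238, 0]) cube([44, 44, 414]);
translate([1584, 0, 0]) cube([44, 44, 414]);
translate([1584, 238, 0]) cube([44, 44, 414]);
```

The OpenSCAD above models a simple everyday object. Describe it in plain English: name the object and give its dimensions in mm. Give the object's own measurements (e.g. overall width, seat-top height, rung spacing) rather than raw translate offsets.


A long wooden bench with a 1628 mm (x) × 282 mm (y) seat, 57 mm thick, its top surface 471 mm above the floor. Four 44 mm square legs at the seat corners, flush with the edges, run from z = 0 to the seat underside.


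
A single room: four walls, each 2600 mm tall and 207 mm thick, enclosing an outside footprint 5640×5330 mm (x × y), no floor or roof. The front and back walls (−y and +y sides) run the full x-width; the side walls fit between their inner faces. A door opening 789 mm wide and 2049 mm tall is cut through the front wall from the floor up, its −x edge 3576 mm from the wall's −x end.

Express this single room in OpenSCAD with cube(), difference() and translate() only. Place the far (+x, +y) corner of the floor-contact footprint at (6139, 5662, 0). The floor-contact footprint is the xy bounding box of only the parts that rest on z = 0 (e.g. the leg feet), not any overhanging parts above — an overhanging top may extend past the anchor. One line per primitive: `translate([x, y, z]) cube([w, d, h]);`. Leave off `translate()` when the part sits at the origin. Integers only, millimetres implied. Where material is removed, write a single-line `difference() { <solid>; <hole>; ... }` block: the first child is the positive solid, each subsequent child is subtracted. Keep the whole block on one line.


difference() { translate([499, 332, 0]) cube([5640, 207, 2600]); translate([4075, 332, 0]) cube([789, 207, 2049]); }
translate([499, 5455, 0]) cube([5640, 207, 2600]);
translate([499, 539, 0]) cube([207, 4916, 2600]);
translate([5932, 539, 0]) cube([207, 4916, 2600]);


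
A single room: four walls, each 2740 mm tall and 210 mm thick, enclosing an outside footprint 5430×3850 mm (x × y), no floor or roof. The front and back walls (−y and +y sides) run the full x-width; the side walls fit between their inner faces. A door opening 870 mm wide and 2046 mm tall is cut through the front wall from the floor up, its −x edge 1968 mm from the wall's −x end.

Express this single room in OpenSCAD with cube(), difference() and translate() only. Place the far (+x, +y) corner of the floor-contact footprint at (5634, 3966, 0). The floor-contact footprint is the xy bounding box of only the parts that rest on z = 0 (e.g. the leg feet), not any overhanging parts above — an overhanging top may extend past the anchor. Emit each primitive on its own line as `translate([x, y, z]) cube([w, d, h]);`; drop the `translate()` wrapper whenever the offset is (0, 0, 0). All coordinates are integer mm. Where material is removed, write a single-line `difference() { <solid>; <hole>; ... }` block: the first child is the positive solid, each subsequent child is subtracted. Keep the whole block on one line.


difference() { translate([204, 116, 0]) cube([5430, 210, 2740]); translate([2172, 116, 0]) cube([870, 210, 2046]); }
translate([204, 3756, 0]) cube([5430, 210, 2740]);
translate([204, 326, 0]) cube([210, 3430, 2740]);
translate([5424, 326, 0]) cube([210, 3430, 2740]);


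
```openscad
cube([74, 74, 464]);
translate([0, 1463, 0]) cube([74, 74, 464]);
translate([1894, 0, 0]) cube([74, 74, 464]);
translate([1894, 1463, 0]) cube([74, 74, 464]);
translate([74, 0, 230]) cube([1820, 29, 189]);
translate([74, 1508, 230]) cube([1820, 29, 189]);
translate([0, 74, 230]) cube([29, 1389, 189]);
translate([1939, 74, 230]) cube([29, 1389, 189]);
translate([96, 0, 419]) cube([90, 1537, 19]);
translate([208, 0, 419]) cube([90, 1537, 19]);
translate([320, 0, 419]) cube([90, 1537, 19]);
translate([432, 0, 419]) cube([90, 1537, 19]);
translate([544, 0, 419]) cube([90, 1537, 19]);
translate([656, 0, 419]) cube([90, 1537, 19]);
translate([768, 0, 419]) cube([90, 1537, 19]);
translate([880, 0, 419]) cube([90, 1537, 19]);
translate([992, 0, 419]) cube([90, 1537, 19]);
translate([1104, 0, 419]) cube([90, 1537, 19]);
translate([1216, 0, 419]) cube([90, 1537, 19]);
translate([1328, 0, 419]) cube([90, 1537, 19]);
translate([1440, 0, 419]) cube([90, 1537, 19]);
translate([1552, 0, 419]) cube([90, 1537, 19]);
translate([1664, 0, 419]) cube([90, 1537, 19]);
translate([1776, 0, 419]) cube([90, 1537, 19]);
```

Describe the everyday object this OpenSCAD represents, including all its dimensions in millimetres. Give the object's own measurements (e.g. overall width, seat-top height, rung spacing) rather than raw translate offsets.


A bed frame 1968 mm long (x) by 1537 mm wide (y). Four 74×74 mm corner posts, 464 mm tall, at the corners of the footprint. Four rails of 29 mm thickness and 189 mm height run between adjacent posts with their undersides at z = 230 mm, their outer faces flush with the outside of the frame (the two x-running rails run between the posts' inner faces; the two y-running rails run between the posts' inner faces). 16 slats, each 90 mm wide (x) and 19 mm thick, lie across the top of the two x-running rails, running the full 1537 mm width of the frame in y; along x they sit between the end posts with a 22 mm gap after the −x posts and between neighbouring slats, leaving 28 mm before the +x posts.


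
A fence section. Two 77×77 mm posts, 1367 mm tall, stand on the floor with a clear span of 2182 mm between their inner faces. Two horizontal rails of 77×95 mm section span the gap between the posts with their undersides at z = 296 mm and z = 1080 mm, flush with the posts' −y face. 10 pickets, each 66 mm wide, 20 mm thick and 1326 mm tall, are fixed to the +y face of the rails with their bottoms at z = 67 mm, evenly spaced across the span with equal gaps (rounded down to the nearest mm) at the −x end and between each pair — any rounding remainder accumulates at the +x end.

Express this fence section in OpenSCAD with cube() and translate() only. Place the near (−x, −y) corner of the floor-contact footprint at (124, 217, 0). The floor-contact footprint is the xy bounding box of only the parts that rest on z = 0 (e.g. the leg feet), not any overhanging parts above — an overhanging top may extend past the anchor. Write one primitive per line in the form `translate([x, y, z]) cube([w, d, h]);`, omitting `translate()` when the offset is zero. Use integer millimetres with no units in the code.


translate([124, 217, 0]) cube([77, 77, 1367]);
translate([2383, 217, 0]) cube([77, 77, 1367]);
translate([201, 217, 296]) cube([2182, 77, 95]);
translate([201, 217, 1080]) cube([2182, 77, 95]);
translate([339, 294, 67]) cube([66, 20, 1326]);
translate([543, 294, 67]) cube([66, 20, 1326]);
translate([747, 294, 67]) cube([66, 20, 1326]);
translate([951, 294, 67]) cube([66, 20, 1326]);
translate([1155, 294, 67]) cube([66, 20, 1326]);
translate([1359, 294, 67]) cube([66, 20, 1326]);
translate([1563, 294, 67]) cube([66, 20, 1326]);
translate([1767, 294, 67]) cube([66, 20, 1326]);
translate([1971, 294, 67]) cube([66, 20, 1326]);
translate([2175, 294, 67]) cube([66, 20, 1326]);


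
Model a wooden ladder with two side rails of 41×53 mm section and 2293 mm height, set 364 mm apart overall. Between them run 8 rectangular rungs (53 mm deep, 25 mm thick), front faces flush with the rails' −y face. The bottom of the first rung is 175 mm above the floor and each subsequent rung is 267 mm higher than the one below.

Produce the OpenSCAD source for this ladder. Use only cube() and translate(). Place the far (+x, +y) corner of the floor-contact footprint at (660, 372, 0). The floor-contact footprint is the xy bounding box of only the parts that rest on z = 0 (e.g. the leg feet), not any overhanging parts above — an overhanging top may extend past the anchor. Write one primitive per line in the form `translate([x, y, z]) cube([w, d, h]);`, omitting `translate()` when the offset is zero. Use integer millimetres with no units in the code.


// rung span = 364 - 2*41 = 282
// rung[k] z = 175 + k*267
translate([296, 319, 0]) cube([41, 53, 2293]);
translate([619, 319, 0]) cube([41, 53, 2293]);
translate([337, 319, 175]) cube([282, 53, 25]);
translate([337, 319, 442]) cube([282, 53, 25]);
translate([337, 319, 709]) cube([282, 53, 25]);
translate([337, 319, 976]) cube([282, 53, 25]);
translate([337, 319, 1243]) cube([282, 53, 25]);
translate([337, 319, 1510]) cube([282, 53, 25]);
translate([337, 319, 1777]) cube([282, 53, 25]);
translate([337, 319, 2044]) cube([282, 53, 25]);


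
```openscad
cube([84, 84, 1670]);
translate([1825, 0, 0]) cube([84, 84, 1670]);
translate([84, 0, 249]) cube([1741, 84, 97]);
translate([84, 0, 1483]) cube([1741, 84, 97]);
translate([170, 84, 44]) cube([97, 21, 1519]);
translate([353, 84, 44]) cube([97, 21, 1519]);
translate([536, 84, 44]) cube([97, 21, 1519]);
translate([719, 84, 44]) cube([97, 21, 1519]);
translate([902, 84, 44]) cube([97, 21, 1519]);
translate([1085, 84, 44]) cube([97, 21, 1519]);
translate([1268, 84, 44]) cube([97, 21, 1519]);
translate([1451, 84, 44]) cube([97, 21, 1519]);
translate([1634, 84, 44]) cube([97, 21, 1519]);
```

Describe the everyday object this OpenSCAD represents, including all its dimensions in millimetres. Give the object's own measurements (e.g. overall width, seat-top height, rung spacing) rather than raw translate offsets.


A fence section. Two 84×84 mm posts, 1670 mm tall, stand on the floor with a clear span of 1741 mm between their inner faces. Two horizontal rails of 84×97 mm section span the gap between the posts with their undersides at z = 249 mm and z = 1483 mm, flush with the posts' −y face. 9 pickets, each 97 mm wide, 21 mm thick and 1519 mm tall, are fixed to the +y face of the rails with their bottoms at z = 44 mm, spaced across the span with a 86 mm gap after the −x post and between neighbouring pickets, with 94 mm left before the +x post.


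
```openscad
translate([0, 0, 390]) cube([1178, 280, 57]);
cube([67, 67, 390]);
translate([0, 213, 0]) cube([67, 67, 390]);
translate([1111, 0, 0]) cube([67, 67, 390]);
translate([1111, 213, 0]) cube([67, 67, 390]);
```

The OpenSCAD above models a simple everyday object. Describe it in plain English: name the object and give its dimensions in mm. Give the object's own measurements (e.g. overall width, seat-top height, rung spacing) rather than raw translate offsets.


A bench: a 1178×280 mm seat slab, 57 mm thick, top at z = 447 mm, on four 67×67 mm square legs flush with the seat corners and standing on z = 0.


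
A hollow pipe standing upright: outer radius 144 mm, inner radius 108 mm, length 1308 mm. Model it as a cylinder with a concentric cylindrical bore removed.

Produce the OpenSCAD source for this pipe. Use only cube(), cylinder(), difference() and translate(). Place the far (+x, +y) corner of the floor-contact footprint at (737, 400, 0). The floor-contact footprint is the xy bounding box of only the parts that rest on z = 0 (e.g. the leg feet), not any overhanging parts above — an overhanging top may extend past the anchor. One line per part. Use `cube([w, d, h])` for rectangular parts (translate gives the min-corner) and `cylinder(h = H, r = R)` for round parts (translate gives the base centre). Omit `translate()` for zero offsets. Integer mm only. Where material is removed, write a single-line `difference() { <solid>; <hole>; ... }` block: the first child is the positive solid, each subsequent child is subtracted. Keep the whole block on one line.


difference() { translate([593, 256, 0]) cylinder(h = 1308, r = 144); translate([593, 256, 0]) cylinder(h = 1308, r = 108); }


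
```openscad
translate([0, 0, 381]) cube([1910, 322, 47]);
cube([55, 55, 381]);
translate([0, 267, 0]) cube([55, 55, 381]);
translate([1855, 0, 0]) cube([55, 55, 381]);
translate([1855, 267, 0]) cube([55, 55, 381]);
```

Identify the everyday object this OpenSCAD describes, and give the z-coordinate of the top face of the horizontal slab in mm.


A bench. The seat-top height is 428 mm.

A long slab on four corner posts — a bench. The slab sits at z = 381 with thickness 47, so the top is 381 + 47 = 428 mm.


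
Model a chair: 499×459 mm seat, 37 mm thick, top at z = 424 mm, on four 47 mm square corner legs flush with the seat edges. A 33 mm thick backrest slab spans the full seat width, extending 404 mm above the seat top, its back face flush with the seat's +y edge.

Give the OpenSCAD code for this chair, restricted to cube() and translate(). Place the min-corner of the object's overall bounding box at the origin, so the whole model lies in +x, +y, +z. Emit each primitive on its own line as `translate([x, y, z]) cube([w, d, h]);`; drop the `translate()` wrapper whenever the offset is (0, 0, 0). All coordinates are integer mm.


translate([0, 0, 387]) cube([499, 459, 37]);
cube([47, 47, 387]);
translate([452, 0, 0]) cube([47, 47, 387]);
translate([0, 412, 0]) cube([47, 47, 387]);
translate([452, 412, 0]) cube([47, 47, 387]);
translate([0, 426, 424]) cube([499, 33, 404]);


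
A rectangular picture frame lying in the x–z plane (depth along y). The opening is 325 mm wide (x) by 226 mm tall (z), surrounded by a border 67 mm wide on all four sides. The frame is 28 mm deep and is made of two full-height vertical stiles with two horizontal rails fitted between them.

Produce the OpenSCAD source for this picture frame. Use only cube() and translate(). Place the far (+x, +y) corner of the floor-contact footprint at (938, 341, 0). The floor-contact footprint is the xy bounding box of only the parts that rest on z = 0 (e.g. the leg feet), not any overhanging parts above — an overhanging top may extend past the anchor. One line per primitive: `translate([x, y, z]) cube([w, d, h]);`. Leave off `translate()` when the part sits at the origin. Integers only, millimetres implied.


translate([479, 313, 0]) cube([67, 28, 360]);
translate([871, 313, 0]) cube([67, 28, 360]);
translate([546, 313, 0]) cube([325, 28, 67]);
translate([546, 313, 293]) cube([325, 28, 67]);


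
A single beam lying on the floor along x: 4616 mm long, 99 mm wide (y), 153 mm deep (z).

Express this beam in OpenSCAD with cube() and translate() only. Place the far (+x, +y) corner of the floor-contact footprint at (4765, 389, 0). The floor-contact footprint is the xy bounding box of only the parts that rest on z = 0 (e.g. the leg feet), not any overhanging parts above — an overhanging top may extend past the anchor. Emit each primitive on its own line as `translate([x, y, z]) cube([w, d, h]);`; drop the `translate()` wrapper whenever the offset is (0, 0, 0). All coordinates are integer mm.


translate([149, 290, 0]) cube([4616, 99, 153]);


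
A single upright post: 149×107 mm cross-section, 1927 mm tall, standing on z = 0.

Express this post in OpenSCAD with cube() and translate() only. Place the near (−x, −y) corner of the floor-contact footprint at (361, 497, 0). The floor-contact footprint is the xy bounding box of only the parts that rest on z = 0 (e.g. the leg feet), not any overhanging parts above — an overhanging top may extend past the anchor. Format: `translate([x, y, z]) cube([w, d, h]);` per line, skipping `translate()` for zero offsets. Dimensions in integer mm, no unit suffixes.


translate([361, 497, 0]) cube([149, 107, 1927]);


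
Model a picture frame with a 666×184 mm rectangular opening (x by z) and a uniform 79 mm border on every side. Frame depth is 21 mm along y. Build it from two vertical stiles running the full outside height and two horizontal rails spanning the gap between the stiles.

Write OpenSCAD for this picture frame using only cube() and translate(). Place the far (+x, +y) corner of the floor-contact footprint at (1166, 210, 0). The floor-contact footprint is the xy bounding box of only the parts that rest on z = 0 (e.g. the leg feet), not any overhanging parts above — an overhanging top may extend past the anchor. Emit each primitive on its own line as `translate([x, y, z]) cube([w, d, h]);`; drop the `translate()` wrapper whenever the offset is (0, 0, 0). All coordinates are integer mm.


translate([342, 189, 0]) cube([79, 21, 342]);
translate([1087, 189, 0]) cube([79, 21, 342]);
translate([421, 189, 0]) cube([666, 21, 79]);
translate([421, 189, 263]) cube([666, 21, 79]);


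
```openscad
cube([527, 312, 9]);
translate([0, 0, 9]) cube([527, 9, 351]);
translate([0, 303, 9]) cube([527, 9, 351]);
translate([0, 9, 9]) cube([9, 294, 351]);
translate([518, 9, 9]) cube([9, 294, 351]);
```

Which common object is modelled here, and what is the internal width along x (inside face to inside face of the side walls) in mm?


An open box. The internal width is 509 mm.

A 527×312 base slab with four walls standing on it — an open box. The base is 527 mm wide and the walls are 9 mm thick, so the internal width is 527 − 2 × 9 = 509 mm.


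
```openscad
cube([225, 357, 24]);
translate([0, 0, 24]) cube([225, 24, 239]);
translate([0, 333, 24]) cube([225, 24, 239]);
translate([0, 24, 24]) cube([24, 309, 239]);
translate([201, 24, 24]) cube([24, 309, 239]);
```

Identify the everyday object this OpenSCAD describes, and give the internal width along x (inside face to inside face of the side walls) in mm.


An open box. The internal width is 177 mm.

A 225×357 base slab with four walls standing on it — an open box. The base is 225 mm wide and the walls are 24 mm thick, so the internal width is 225 − 2 × 24 = 177 mm.


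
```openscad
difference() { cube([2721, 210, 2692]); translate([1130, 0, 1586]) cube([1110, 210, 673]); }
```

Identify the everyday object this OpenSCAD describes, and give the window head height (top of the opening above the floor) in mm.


A wall with a window opening. The window head height is 2259 mm.

A wall with a rectangular opening subtracted — a window. Sill at z = 1586, opening 673 mm tall, so the head is at 1586 + 673 = 2259 mm.


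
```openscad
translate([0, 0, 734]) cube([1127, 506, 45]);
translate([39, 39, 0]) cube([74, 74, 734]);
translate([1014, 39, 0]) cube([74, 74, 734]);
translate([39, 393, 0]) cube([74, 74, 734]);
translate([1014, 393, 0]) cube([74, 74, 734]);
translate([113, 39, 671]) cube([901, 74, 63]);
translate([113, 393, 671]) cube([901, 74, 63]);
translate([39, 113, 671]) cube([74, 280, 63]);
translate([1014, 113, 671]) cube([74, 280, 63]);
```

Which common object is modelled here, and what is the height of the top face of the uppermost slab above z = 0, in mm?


A table. The table height is 779 mm.

A 1127×506×45 slab sits at z = 734 on four 74 mm square posts — a table. The top surface is at 734 + 45 = 779 mm.


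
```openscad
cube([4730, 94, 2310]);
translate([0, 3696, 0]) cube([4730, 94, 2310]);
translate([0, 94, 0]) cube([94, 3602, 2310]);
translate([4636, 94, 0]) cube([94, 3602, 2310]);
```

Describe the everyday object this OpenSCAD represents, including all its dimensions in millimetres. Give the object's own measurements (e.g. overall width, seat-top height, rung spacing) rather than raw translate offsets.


The wall frame of a small rectangular building: four walls, each 2310 mm tall and 94 mm thick, enclosing a footprint 4730 mm (x) by 3790 mm (y) outside-to-outside, with no floor or roof. The front and back walls (the −y and +y sides) span the full width; the two side walls fit between them.


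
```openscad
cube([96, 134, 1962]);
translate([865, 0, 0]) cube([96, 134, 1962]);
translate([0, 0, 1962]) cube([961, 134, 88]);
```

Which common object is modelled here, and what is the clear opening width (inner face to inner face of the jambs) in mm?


A door frame. The clear opening width is 769 mm.

Two 1962 mm tall posts with a header on top — a door frame. The left jamb is 96 mm wide at x = 0; the right jamb starts at x = 865. The clear opening is 865 − 96 = 769 mm.


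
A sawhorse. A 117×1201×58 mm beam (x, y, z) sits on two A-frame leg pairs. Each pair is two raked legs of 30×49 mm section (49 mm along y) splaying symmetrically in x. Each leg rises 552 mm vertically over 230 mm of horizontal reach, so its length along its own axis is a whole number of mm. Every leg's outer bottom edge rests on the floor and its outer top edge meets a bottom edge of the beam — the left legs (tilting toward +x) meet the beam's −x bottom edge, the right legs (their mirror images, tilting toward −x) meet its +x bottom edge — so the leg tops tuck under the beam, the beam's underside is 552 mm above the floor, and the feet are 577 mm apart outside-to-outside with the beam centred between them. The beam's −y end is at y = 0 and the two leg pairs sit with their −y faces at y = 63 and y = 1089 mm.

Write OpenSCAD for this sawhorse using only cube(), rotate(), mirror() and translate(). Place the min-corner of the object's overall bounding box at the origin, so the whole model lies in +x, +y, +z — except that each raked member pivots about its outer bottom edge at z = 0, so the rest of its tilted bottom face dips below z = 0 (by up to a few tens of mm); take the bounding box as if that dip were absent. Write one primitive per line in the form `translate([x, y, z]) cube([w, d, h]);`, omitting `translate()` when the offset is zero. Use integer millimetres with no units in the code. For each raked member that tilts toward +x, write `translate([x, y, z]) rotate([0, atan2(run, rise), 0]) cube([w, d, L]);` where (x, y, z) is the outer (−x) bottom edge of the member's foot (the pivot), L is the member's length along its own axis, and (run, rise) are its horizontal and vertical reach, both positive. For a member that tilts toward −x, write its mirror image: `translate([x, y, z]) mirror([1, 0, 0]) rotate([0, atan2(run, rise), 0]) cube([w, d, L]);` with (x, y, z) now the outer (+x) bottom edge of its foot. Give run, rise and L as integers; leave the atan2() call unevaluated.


// leg length = √(230² + 552²) = 598
// right-leg outer foot x = 2·230 + 117 = 577
// beam min-corner = (230, 0, 552)
translate([230, 0, 552]) cube([117, 1201, 58]);
translate([0, 63, 0]) rotate([0, atan2(230, 552), 0]) cube([30, 49, 598]);
translate([577, 63, 0]) mirror([1, 0, 0]) rotate([0, atan2(230, 552), 0]) cube([30, 49, 598]);
translate([0, 1089, 0]) rotate([0, atan2(230, 552), 0]) cube([30, 49, 598]);
translate([577, 1089, 0]) mirror([1, 0, 0]) rotate([0, atan2(230, 552), 0]) cube([30, 49, 598]);


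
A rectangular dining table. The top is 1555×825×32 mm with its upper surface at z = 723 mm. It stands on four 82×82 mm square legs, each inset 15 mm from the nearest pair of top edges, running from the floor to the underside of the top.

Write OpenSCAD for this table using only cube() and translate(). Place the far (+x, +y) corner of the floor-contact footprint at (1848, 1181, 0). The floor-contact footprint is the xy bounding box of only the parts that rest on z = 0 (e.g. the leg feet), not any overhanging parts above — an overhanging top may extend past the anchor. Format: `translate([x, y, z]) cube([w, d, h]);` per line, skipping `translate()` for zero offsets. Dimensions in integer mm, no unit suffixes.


// leg_h = 723 - 32 = 691
translate([308, 371, 691]) cube([1555, 825, 32]);
translate([323, 386, 0]) cube([82, 82, 691]);
translate([1766, 386, 0]) cube([82, 82, 691]);
translate([323, 1099, 0]) cube([82, 82, 691]);
translate([1766, 1099, 0]) cube([82, 82, 691]);


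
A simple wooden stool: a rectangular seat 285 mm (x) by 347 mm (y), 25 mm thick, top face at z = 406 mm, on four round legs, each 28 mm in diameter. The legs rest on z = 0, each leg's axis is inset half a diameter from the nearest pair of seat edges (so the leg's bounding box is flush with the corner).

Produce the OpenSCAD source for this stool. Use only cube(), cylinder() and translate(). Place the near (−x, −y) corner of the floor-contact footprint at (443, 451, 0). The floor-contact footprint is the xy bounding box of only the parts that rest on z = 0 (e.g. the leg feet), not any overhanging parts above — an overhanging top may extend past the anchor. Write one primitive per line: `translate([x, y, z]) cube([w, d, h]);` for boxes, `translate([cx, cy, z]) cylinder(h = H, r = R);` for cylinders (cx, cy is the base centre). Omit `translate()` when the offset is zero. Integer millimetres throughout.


translate([443, 451, 381]) cube([285, 347, 25]);
translate([457, 465, 0]) cylinder(h = 381, r = 14);
translate([714, 465, 0]) cylinder(h = 381, r = 14);
translate([457, 784, 0]) cylinder(h = 381, r = 14);
translate([714, 784, 0]) cylinder(h = 381, r = 14);


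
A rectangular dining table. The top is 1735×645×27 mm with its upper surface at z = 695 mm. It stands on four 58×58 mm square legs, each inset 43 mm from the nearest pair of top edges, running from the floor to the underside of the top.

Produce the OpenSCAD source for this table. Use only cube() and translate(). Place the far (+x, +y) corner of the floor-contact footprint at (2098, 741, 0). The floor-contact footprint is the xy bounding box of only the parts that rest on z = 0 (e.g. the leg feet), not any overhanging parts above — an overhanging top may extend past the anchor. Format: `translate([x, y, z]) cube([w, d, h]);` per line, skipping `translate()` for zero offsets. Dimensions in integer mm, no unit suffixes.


translate([406, 139, 668]) cube([1735, 645, 27]);
translate([449, 182, 0]) cube([58, 58, 668]);
translate([2040, 182, 0]) cube([58, 58, 668]);
translate([449, 683, 0]) cube([58, 58, 668]);
translate([2040, 683, 0]) cube([58, 58, 668]);
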